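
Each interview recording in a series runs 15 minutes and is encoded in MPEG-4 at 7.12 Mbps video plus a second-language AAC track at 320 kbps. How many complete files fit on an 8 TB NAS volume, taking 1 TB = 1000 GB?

15 min = 900 s
Audio: 320 kbps = 0.320 Mbps.
Total bitrate: 7.440 Mbps.
Per item: 7.440 Mbps × 900 s = 6,696 Mb = 837.0 MB.
Capacity: 8 TB = 64,000,000 Mb; 9557.95 items → 9557 complete.

9557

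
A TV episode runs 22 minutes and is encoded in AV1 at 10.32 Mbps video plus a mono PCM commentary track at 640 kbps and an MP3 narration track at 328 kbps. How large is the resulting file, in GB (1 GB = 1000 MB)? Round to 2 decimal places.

1.86 GB

22 min = 1320 s
Audio total: 640 + 328 = 968 kbps = 0.968 Mbps.
Total bitrate: 10.32 + 0.968 = 11.288 Mbps.
Stream data: 11.288 Mbps × 1320 s = 14900.2 Mb.
14,900 Mb ÷ 8 = 1,863 MB → 1.863 GB.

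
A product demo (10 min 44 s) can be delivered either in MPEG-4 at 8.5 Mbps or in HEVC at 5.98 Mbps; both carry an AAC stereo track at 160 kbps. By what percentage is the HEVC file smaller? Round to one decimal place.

29.1%

10 min 44 s = 644 s
Audio: 160 kbps = 0.160 Mbps.
MPEG-4: 8.660 Mbps × 644 s = 5577.0 Mb = 0.697 GB.
HEVC: 6.140 Mbps × 644 s = 3954.2 Mb = 0.494 GB.
Reduction: (1 − 0.494/0.697) × 100 = 29.10%.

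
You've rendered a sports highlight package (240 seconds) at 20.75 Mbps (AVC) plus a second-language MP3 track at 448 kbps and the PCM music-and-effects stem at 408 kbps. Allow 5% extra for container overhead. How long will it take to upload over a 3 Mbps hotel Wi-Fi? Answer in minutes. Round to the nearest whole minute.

30 minutes

Audio total: 448 + 408 = 856 kbps = 0.856 Mbps.
Total bitrate: 21.606 Mbps.
File: 21.606 Mbps × 240 s = 5185.4 Mb.
With 5% container overhead: ×1.05. → 5444.7 Mb.
At 3 Mbps: 5444.7 / 3 = 1814.9 s ≈ 30.2 minutes.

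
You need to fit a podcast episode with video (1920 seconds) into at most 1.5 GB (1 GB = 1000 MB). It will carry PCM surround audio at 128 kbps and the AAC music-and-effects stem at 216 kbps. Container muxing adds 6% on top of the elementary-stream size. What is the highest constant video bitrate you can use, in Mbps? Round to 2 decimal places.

Budget: 1.5 GB = 12000.0 Mb.
Stream payload after overhead: 12000.0 / 1.06 = 11320.8 Mb.
Total bitrate budget: 11320.8 Mb / 1920 s = 5.896 Mbps.
Audio total: 128 + 216 = 344 kbps = 0.344 Mbps.
Video: 5.896 − 0.344 = 5.552 Mbps.

5.55 Mbps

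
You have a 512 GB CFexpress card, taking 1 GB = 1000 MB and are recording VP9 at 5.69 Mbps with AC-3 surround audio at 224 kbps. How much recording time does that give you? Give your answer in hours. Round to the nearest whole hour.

Audio: 224 kbps = 0.224 Mbps.
Total bitrate: 5.69 + 0.224 = 5.914 Mbps.
Capacity: 512 GB = 4,096,000 Mb.
Recording time: 4,096,000 / 5.914 = 692,594 s ≈ 192 hours.

192 hours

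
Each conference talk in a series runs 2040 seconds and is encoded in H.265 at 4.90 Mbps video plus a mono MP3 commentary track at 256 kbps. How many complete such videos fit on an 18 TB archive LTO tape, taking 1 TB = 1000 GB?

Audio: 256 kbps = 0.256 Mbps.
Total bitrate: 5.156 Mbps.
Per item: 5.156 Mbps × 2040 s = 10,518 Mb = 1,315 MB.
Capacity: 18 TB = 144,000,000 Mb; 13690.50 items → 13690 complete.

13690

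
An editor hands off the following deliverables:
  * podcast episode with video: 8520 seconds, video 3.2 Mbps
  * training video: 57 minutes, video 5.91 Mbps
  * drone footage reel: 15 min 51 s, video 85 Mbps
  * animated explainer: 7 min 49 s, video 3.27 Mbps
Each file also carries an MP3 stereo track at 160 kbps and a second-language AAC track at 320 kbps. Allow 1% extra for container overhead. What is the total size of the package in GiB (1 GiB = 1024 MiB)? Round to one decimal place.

16.0 GiB

Audio total: 160 + 320 = 480 kbps = 0.480 Mbps.
podcast episode with video: 3.680 Mbps × 8520 s × 1.01 = 31667.1 Mb
training video: 6.390 Mbps × 3420 s × 1.01 = 22072.3 Mb
drone footage reel: 85.480 Mbps × 951 s × 1.01 = 82104.4 Mb
animated explainer: 3.750 Mbps × 469 s × 1.01 = 1776.3 Mb
Total: 137620.2 Mb = 17202.5 MB.
= 16.02 GiB.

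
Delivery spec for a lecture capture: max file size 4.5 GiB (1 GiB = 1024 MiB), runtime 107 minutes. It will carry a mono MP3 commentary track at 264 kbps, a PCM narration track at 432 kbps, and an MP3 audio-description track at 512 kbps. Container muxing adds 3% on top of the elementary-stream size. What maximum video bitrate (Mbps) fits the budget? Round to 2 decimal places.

Budget: 4.5 GiB = 38654.7 Mb.
Stream payload after overhead: 38654.7 / 1.03 = 37528.8 Mb.
107 min = 6420 s
Total bitrate budget: 37528.8 Mb / 6420 s = 5.846 Mbps.
Audio total: 264 + 432 + 512 = 1208 kbps = 1.208 Mbps.
Video: 5.846 − 1.208 = 4.638 Mbps.

4.64 Mbps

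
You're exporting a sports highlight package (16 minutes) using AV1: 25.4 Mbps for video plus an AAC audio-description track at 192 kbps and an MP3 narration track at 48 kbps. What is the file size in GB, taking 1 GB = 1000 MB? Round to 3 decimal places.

3.077 GB

16 min = 960 s
Audio total: 192 + 48 = 240 kbps = 0.240 Mbps.
Total bitrate: 25.4 + 0.240 = 25.640 Mbps.
Stream data: 25.640 Mbps × 960 s = 24614.4 Mb.
24,614 Mb ÷ 8 = 3,077 MB → 3.077 GB.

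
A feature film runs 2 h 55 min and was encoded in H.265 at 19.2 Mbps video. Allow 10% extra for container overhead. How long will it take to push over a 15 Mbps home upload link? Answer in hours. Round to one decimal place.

4.1 hours

2 h 55 min = 175 min = 10500 s
File: 19.200 Mbps × 10500 s = 201600.0 Mb.
With 10% container overhead: ×1.10. → 221760.0 Mb.
At 15 Mbps: 221760.0 / 15 = 14784.0 s ≈ 4.11 hours.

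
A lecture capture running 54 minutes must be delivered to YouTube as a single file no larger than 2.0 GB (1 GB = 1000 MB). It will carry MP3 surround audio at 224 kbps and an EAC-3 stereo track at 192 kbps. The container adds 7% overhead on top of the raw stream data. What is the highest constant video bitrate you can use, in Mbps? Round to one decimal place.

Budget: 2.0 GB = 16000.0 Mb.
Stream payload after overhead: 16000.0 / 1.07 = 14953.3 Mb.
54 min = 3240 s
Total bitrate budget: 14953.3 Mb / 3240 s = 4.615 Mbps.
Audio total: 224 + 192 = 416 kbps = 0.416 Mbps.
Video: 4.615 − 0.416 = 4.199 Mbps.

4.2 Mbps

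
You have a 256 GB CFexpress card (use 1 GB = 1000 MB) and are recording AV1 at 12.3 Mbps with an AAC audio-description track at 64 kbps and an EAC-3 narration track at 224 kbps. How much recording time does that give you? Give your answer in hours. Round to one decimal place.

45.2 hours

Audio total: 64 + 224 = 288 kbps = 0.288 Mbps.
Total bitrate: 12.3 + 0.288 = 12.588 Mbps.
Capacity: 256 GB = 2,048,000 Mb.
Recording time: 2,048,000 / 12.588 = 162,695 s ≈ 45.2 hours.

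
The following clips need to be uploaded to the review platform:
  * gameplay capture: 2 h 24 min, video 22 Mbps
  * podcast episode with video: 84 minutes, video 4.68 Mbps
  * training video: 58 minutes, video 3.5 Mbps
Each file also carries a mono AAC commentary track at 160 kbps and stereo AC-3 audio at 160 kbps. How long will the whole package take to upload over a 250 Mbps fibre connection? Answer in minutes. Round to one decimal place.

15.4 minutes

Audio total: 160 + 160 = 320 kbps = 0.320 Mbps.
gameplay capture: 22.320 Mbps × 8640 s = 192844.8 Mb
podcast episode with video: 5.000 Mbps × 5040 s = 25200.0 Mb
training video: 3.820 Mbps × 3480 s = 13293.6 Mb
Total: 231338.4 Mb = 28917.3 MB.
At 250 Mbps: 231338.4 / 250 = 925 s ≈ 15.4 minutes.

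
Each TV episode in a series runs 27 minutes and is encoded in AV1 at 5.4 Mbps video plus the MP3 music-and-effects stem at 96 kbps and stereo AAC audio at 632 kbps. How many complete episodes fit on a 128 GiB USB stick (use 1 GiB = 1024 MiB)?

110

27 min = 1620 s
Audio total: 96 + 632 = 728 kbps = 0.728 Mbps.
Total bitrate: 6.128 Mbps.
Per item: 6.128 Mbps × 1620 s = 9,927 Mb = 1,241 MB.
Capacity: 128 GiB = 1,099,512 Mb; 110.76 items → 110 complete.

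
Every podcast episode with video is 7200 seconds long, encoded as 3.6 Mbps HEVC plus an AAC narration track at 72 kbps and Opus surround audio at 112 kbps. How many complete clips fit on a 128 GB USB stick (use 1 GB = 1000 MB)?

Audio total: 72 + 112 = 184 kbps = 0.184 Mbps.
Total bitrate: 3.784 Mbps.
Per item: 3.784 Mbps × 7200 s = 27,245 Mb = 3,406 MB.
Capacity: 128 GB = 1,024,000 Mb; 37.59 items → 37 complete.

37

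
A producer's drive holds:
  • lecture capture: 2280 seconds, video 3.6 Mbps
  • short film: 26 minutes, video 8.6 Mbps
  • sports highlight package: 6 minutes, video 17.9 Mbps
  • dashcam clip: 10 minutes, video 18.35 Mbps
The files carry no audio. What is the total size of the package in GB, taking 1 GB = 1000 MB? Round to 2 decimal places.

lecture capture: 3.600 Mbps × 2280 s = 8208.0 Mb
short film: 8.600 Mbps × 1560 s = 13416.0 Mb
sports highlight package: 17.900 Mbps × 360 s = 6444.0 Mb
dashcam clip: 18.350 Mbps × 600 s = 11010.0 Mb
Total: 39078.0 Mb = 4884.8 MB.
= 4.885 GB.

4.88 GB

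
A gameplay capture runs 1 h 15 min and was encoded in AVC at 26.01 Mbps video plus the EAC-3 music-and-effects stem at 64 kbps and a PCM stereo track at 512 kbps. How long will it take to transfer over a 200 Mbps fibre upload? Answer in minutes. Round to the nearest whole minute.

10 minutes

1 h 15 min = 75 min = 4500 s
Audio total: 64 + 512 = 576 kbps = 0.576 Mbps.
Total bitrate: 26.586 Mbps.
File: 26.586 Mbps × 4500 s = 119637.0 Mb.
At 200 Mbps: 119637.0 / 200 = 598.2 s ≈ 9.97 minutes.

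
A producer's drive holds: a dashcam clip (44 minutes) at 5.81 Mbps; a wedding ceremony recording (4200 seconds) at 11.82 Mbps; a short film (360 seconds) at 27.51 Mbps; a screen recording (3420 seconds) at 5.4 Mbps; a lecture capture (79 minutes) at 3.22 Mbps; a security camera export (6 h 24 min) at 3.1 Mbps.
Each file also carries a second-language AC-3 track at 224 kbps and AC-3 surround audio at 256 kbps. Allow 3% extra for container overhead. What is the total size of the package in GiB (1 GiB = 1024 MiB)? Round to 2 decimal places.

23.80 GiB

Audio total: 224 + 256 = 480 kbps = 0.480 Mbps.
dashcam clip: 6.290 Mbps × 2640 s × 1.03 = 17103.8 Mb
wedding ceremony recording: 12.300 Mbps × 4200 s × 1.03 = 53209.8 Mb
short film: 27.990 Mbps × 360 s × 1.03 = 10378.7 Mb
screen recording: 5.880 Mbps × 3420 s × 1.03 = 20712.9 Mb
lecture capture: 3.700 Mbps × 4740 s × 1.03 = 18064.1 Mb
security camera export: 3.580 Mbps × 23040 s × 1.03 = 84957.7 Mb
Total: 204427.0 Mb = 25553.4 MB.
= 23.80 GiB.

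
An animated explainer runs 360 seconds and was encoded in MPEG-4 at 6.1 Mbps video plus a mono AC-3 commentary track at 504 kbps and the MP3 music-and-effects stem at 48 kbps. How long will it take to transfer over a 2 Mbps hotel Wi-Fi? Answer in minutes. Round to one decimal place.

20.0 minutes

Audio total: 504 + 48 = 552 kbps = 0.552 Mbps.
Total bitrate: 6.652 Mbps.
File: 6.652 Mbps × 360 s = 2394.7 Mb.
At 2 Mbps: 2394.7 / 2 = 1197.4 s ≈ 20 minutes.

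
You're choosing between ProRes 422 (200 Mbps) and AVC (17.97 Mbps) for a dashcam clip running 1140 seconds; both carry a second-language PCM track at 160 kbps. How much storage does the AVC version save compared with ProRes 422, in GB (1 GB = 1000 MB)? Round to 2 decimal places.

Audio: 160 kbps = 0.160 Mbps.
ProRes 422: 200.160 Mbps × 1140 s = 228182.4 Mb = 28.523 GB.
AVC: 18.130 Mbps × 1140 s = 20668.2 Mb = 2.584 GB.
Saving: 28.523 − 2.584 = 25.939 GB.

25.94 GB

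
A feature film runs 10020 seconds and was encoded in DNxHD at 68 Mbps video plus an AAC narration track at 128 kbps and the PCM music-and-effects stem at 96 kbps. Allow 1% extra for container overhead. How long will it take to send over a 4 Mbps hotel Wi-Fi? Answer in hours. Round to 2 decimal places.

47.95 hours

Audio total: 128 + 96 = 224 kbps = 0.224 Mbps.
Total bitrate: 68.224 Mbps.
File: 68.224 Mbps × 10020 s = 683604.5 Mb.
With 1% container overhead: ×1.01. → 690440.5 Mb.
At 4 Mbps: 690440.5 / 4 = 172610.1 s ≈ 47.9 hours.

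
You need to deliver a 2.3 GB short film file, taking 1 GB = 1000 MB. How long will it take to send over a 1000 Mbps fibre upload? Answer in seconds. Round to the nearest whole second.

18 seconds

File: 2.3 GB = 18400.0 Mb.
At 1000 Mbps: 18400.0 / 1000 = 18.4 s ≈ 18.4 seconds.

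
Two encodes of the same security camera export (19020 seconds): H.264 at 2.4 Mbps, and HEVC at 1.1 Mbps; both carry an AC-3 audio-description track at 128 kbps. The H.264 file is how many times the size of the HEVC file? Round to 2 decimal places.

2.06

Audio: 128 kbps = 0.128 Mbps.
H.264: 2.528 Mbps × 19020 s = 48082.6 Mb = 6.010 GB.
HEVC: 1.228 Mbps × 19020 s = 23356.6 Mb = 2.920 GB.
Ratio: 6.010 / 2.920 = 2.059.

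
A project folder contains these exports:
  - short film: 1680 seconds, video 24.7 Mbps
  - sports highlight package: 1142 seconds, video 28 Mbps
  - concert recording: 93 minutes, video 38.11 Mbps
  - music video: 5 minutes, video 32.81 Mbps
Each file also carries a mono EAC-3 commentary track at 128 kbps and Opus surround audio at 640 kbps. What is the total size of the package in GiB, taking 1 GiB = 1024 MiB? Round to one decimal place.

Audio total: 128 + 640 = 768 kbps = 0.768 Mbps.
short film: 25.468 Mbps × 1680 s = 42786.2 Mb
sports highlight package: 28.768 Mbps × 1142 s = 32853.1 Mb
concert recording: 38.878 Mbps × 5580 s = 216939.2 Mb
music video: 33.578 Mbps × 300 s = 10073.4 Mb
Total: 302651.9 Mb = 37831.5 MB.
= 35.23 GiB.

35.2 GiB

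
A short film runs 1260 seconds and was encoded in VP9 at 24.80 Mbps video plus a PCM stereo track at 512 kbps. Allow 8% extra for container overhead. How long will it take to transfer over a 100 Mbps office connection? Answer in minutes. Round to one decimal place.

5.7 minutes

Audio: 512 kbps = 0.512 Mbps.
Total bitrate: 25.312 Mbps.
File: 25.312 Mbps × 1260 s = 31893.1 Mb.
With 8% container overhead: ×1.08. → 34444.6 Mb.
At 100 Mbps: 34444.6 / 100 = 344.4 s ≈ 5.74 minutes.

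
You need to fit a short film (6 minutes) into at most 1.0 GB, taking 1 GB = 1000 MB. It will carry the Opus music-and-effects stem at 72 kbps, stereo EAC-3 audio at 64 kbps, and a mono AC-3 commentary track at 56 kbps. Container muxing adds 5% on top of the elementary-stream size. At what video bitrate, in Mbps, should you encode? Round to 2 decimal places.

20.97 Mbps

Budget: 1.0 GB = 8000.0 Mb.
Stream payload after overhead: 8000.0 / 1.05 = 7619.0 Mb.
6 min = 360 s
Total bitrate budget: 7619.0 Mb / 360 s = 21.164 Mbps.
Audio total: 72 + 64 + 56 = 192 kbps = 0.192 Mbps.
Video: 21.164 − 0.192 = 20.972 Mbps.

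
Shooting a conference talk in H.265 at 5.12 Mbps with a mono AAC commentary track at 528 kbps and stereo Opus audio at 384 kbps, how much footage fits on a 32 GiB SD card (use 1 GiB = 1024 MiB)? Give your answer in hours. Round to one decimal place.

Audio total: 528 + 384 = 912 kbps = 0.912 Mbps.
Total bitrate: 5.12 + 0.912 = 6.032 Mbps.
Capacity: 32 GiB = 274,878 Mb.
Recording time: 274,878 / 6.032 = 45,570 s ≈ 12.7 hours.

12.7 hours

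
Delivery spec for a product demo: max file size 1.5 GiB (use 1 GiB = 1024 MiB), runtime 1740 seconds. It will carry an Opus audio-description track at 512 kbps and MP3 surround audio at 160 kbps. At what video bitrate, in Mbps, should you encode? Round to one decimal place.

6.7 Mbps

Budget: 1.5 GiB = 12884.9 Mb.
Total bitrate budget: 12884.9 Mb / 1740 s = 7.405 Mbps.
Audio total: 512 + 160 = 672 kbps = 0.672 Mbps.
Video: 7.405 − 0.672 = 6.733 Mbps.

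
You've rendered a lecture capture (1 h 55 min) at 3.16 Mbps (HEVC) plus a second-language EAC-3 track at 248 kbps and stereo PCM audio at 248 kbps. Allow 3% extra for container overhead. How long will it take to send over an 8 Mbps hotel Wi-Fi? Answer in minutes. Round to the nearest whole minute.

54 minutes

1 h 55 min = 115 min = 6900 s
Audio total: 248 + 248 = 496 kbps = 0.496 Mbps.
Total bitrate: 3.656 Mbps.
File: 3.656 Mbps × 6900 s = 25226.4 Mb.
With 3% container overhead: ×1.03. → 25983.2 Mb.
At 8 Mbps: 25983.2 / 8 = 3247.9 s ≈ 54.1 minutes.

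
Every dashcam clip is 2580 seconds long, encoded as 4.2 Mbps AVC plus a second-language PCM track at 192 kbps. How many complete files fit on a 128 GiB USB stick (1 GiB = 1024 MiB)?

Audio: 192 kbps = 0.192 Mbps.
Total bitrate: 4.392 Mbps.
Per item: 4.392 Mbps × 2580 s = 11,331 Mb = 1,416 MB.
Capacity: 128 GiB = 1,099,512 Mb; 97.03 items → 97 complete.

97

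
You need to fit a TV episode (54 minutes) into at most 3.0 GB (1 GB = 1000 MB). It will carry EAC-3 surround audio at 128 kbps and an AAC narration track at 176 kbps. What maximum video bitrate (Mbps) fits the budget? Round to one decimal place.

7.1 Mbps

Budget: 3.0 GB = 24000.0 Mb.
54 min = 3240 s
Total bitrate budget: 24000.0 Mb / 3240 s = 7.407 Mbps.
Audio total: 128 + 176 = 304 kbps = 0.304 Mbps.
Video: 7.407 − 0.304 = 7.103 Mbps.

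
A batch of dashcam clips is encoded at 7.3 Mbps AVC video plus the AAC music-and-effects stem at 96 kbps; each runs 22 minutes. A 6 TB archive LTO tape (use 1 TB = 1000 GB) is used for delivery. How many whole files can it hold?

4916

22 min = 1320 s
Audio: 96 kbps = 0.096 Mbps.
Total bitrate: 7.396 Mbps.
Per item: 7.396 Mbps × 1320 s = 9,763 Mb = 1,220 MB.
Capacity: 6 TB = 48,000,000 Mb; 4916.66 items → 4916 complete.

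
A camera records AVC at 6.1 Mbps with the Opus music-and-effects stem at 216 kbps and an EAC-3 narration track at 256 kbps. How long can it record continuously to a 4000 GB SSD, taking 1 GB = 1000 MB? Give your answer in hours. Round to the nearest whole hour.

1353 hours

Audio total: 216 + 256 = 472 kbps = 0.472 Mbps.
Total bitrate: 6.1 + 0.472 = 6.572 Mbps.
Capacity: 4000 GB = 32,000,000 Mb.
Recording time: 32,000,000 / 6.572 = 4,869,142 s ≈ 1,353 hours.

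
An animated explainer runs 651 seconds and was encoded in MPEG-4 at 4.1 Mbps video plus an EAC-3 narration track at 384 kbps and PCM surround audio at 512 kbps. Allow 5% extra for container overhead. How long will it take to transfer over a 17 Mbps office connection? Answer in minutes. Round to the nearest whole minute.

3 minutes

Audio total: 384 + 512 = 896 kbps = 0.896 Mbps.
Total bitrate: 4.996 Mbps.
File: 4.996 Mbps × 651 s = 3252.4 Mb.
With 5% container overhead: ×1.05. → 3415.0 Mb.
At 17 Mbps: 3415.0 / 17 = 200.9 s ≈ 3.35 minutes.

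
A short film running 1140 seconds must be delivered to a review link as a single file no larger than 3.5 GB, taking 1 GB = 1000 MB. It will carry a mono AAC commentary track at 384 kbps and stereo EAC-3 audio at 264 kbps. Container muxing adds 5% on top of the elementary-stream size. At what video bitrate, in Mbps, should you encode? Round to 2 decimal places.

Budget: 3.5 GB = 28000.0 Mb.
Stream payload after overhead: 28000.0 / 1.05 = 26666.7 Mb.
Total bitrate budget: 26666.7 Mb / 1140 s = 23.392 Mbps.
Audio total: 384 + 264 = 648 kbps = 0.648 Mbps.
Video: 23.392 − 0.648 = 22.744 Mbps.

22.74 Mbps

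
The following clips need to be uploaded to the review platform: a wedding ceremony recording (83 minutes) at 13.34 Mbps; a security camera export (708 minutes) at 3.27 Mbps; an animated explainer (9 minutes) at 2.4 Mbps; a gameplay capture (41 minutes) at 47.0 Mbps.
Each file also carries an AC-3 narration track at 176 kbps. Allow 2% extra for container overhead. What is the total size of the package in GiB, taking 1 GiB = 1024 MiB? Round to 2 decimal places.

39.32 GiB

Audio: 176 kbps = 0.176 Mbps.
wedding ceremony recording: 13.516 Mbps × 4980 s × 1.02 = 68655.9 Mb
security camera export: 3.446 Mbps × 42480 s × 1.02 = 149313.8 Mb
animated explainer: 2.576 Mbps × 540 s × 1.02 = 1418.9 Mb
gameplay capture: 47.176 Mbps × 2460 s × 1.02 = 118374.0 Mb
Total: 337762.6 Mb = 42220.3 MB.
= 39.32 GiB.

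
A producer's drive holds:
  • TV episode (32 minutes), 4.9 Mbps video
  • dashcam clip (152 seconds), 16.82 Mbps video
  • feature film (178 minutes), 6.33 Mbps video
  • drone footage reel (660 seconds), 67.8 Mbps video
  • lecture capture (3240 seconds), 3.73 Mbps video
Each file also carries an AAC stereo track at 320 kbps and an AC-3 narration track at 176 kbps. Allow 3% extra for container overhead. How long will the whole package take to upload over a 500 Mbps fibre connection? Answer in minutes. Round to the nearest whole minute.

5 minutes

Audio total: 320 + 176 = 496 kbps = 0.496 Mbps.
TV episode: 5.396 Mbps × 1920 s × 1.03 = 10671.1 Mb
dashcam clip: 17.316 Mbps × 152 s × 1.03 = 2711.0 Mb
feature film: 6.826 Mbps × 10680 s × 1.03 = 75088.7 Mb
drone footage reel: 68.296 Mbps × 660 s × 1.03 = 46427.6 Mb
lecture capture: 4.226 Mbps × 3240 s × 1.03 = 14103.0 Mb
Total: 149001.5 Mb = 18625.2 MB.
At 500 Mbps: 149001.5 / 500 = 298 s ≈ 4.97 minutes.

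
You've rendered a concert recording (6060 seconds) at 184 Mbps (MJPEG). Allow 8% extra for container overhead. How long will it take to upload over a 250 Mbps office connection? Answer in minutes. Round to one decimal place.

80.3 minutes

File: 184.000 Mbps × 6060 s = 1115040.0 Mb.
With 8% container overhead: ×1.08. → 1204243.2 Mb.
At 250 Mbps: 1204243.2 / 250 = 4817.0 s ≈ 80.3 minutes.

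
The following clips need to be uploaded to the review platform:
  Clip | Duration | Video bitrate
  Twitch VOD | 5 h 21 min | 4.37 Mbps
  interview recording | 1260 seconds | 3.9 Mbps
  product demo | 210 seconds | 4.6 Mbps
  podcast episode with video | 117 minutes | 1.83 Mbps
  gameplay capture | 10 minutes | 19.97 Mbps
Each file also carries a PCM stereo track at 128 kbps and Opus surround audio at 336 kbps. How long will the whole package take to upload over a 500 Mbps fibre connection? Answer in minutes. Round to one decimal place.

Audio total: 128 + 336 = 464 kbps = 0.464 Mbps.
Twitch VOD: 4.834 Mbps × 19260 s = 93102.8 Mb
interview recording: 4.364 Mbps × 1260 s = 5498.6 Mb
product demo: 5.064 Mbps × 210 s = 1063.4 Mb
podcast episode with video: 2.294 Mbps × 7020 s = 16103.9 Mb
gameplay capture: 20.434 Mbps × 600 s = 12260.4 Mb
Total: 128029.2 Mb = 16003.6 MB.
At 500 Mbps: 128029.2 / 500 = 256 s ≈ 4.27 minutes.

4.3 minutes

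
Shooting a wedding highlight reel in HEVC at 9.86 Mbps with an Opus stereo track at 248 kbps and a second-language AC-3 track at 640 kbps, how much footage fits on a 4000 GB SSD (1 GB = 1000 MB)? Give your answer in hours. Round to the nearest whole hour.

Audio total: 248 + 640 = 888 kbps = 0.888 Mbps.
Total bitrate: 9.86 + 0.888 = 10.748 Mbps.
Capacity: 4000 GB = 32,000,000 Mb.
Recording time: 32,000,000 / 10.748 = 2,977,298 s ≈ 827 hours.

827 hours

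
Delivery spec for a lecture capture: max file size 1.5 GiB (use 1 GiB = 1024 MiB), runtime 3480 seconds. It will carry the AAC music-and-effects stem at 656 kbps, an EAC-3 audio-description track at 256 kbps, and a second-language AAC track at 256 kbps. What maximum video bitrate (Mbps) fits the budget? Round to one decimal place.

Budget: 1.5 GiB = 12884.9 Mb.
Total bitrate budget: 12884.9 Mb / 3480 s = 3.703 Mbps.
Audio total: 656 + 256 + 256 = 1168 kbps = 1.168 Mbps.
Video: 3.703 − 1.168 = 2.535 Mbps.

2.5 Mbps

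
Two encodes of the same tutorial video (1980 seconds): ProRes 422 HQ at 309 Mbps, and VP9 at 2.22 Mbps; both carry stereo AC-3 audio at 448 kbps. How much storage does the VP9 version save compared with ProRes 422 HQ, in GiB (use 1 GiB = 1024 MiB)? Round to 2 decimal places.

70.71 GiB

Audio: 448 kbps = 0.448 Mbps.
ProRes 422 HQ: 309.448 Mbps × 1980 s = 612707.0 Mb = 71.328 GiB.
VP9: 2.668 Mbps × 1980 s = 5282.6 Mb = 0.615 GiB.
Saving: 71.328 − 0.615 = 70.714 GiB.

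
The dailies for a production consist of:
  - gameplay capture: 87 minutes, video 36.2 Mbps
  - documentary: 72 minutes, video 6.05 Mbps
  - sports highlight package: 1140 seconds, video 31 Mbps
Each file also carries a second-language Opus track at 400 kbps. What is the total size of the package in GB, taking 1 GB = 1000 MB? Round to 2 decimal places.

31.84 GB

Audio: 400 kbps = 0.400 Mbps.
gameplay capture: 36.600 Mbps × 5220 s = 191052.0 Mb
documentary: 6.450 Mbps × 4320 s = 27864.0 Mb
sports highlight package: 31.400 Mbps × 1140 s = 35796.0 Mb
Total: 254712.0 Mb = 31839.0 MB.
= 31.84 GB.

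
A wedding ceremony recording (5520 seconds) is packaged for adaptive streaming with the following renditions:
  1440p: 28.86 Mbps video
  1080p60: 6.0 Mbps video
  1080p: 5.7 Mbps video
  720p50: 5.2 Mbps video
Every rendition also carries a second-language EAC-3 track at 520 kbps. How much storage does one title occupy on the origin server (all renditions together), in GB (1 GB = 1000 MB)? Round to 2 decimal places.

33.01 GB

Audio: 520 kbps = 0.520 Mbps.
Sum of rendition bitrates: (28.86+0.520) + (6.0+0.520) + (5.7+0.520) + (5.2+0.520) = 47.840 Mbps.
× 5520 s = 264,077 Mb = 33,010 MB = 33.01 GB.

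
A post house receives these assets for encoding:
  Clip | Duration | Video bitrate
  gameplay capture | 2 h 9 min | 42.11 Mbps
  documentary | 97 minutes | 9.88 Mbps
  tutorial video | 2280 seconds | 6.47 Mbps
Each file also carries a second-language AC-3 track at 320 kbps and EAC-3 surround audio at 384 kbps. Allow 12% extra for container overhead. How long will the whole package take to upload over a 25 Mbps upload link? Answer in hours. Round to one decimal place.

5.1 hours

Audio total: 320 + 384 = 704 kbps = 0.704 Mbps.
gameplay capture: 42.814 Mbps × 7740 s × 1.12 = 371146.0 Mb
documentary: 10.584 Mbps × 5820 s × 1.12 = 68990.7 Mb
tutorial video: 7.174 Mbps × 2280 s × 1.12 = 18319.5 Mb
Total: 458456.3 Mb = 57307.0 MB.
At 25 Mbps: 458456.3 / 25 = 18338 s ≈ 5.09 hours.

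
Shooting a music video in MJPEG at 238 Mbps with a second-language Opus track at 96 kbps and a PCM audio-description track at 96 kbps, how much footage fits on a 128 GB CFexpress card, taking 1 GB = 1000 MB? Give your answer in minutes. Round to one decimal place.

71.7 minutes

Audio total: 96 + 96 = 192 kbps = 0.192 Mbps.
Total bitrate: 238 + 0.192 = 238.192 Mbps.
Capacity: 128 GB = 1,024,000 Mb.
Recording time: 1,024,000 / 238.192 = 4,299 s ≈ 71.7 minutes.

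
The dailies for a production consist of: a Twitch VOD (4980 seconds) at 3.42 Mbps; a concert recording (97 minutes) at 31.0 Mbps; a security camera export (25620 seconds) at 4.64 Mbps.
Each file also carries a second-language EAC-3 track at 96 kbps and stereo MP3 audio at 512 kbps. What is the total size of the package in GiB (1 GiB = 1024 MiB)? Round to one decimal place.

Audio total: 96 + 512 = 608 kbps = 0.608 Mbps.
Twitch VOD: 4.028 Mbps × 4980 s = 20059.4 Mb
concert recording: 31.608 Mbps × 5820 s = 183958.6 Mb
security camera export: 5.248 Mbps × 25620 s = 134453.8 Mb
Total: 338471.8 Mb = 42309.0 MB.
= 39.40 GiB.

39.4 GiB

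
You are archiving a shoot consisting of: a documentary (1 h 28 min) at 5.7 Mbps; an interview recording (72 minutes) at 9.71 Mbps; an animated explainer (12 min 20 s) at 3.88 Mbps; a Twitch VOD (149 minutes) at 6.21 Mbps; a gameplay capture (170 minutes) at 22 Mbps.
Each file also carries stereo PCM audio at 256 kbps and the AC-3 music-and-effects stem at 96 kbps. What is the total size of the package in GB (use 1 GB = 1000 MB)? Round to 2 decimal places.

Audio total: 256 + 96 = 352 kbps = 0.352 Mbps.
documentary: 6.052 Mbps × 5280 s = 31954.6 Mb
interview recording: 10.062 Mbps × 4320 s = 43467.8 Mb
animated explainer: 4.232 Mbps × 740 s = 3131.7 Mb
Twitch VOD: 6.562 Mbps × 8940 s = 58664.3 Mb
gameplay capture: 22.352 Mbps × 10200 s = 227990.4 Mb
Total: 365208.8 Mb = 45651.1 MB.
= 45.65 GB.

45.65 GB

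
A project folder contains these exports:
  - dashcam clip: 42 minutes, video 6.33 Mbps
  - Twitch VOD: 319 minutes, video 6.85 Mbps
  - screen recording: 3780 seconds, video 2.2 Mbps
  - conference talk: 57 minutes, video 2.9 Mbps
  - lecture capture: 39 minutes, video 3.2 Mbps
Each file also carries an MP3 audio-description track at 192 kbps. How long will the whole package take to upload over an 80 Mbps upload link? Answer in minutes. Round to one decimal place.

37.2 minutes

Audio: 192 kbps = 0.192 Mbps.
dashcam clip: 6.522 Mbps × 2520 s = 16435.4 Mb
Twitch VOD: 7.042 Mbps × 19140 s = 134783.9 Mb
screen recording: 2.392 Mbps × 3780 s = 9041.8 Mb
conference talk: 3.092 Mbps × 3420 s = 10574.6 Mb
lecture capture: 3.392 Mbps × 2340 s = 7937.3 Mb
Total: 178773.0 Mb = 22346.6 MB.
At 80 Mbps: 178773.0 / 80 = 2235 s ≈ 37.2 minutes.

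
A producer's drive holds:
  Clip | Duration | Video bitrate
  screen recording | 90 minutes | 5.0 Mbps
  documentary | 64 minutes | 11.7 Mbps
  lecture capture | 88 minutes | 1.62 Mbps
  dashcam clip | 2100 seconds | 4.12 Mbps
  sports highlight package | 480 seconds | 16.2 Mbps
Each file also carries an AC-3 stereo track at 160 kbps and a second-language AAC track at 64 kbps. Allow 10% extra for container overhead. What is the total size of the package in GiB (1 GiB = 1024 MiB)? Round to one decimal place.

Audio total: 160 + 64 = 224 kbps = 0.224 Mbps.
screen recording: 5.224 Mbps × 5400 s × 1.10 = 31030.6 Mb
documentary: 11.924 Mbps × 3840 s × 1.10 = 50367.0 Mb
lecture capture: 1.844 Mbps × 5280 s × 1.10 = 10710.0 Mb
dashcam clip: 4.344 Mbps × 2100 s × 1.10 = 10034.6 Mb
sports highlight package: 16.424 Mbps × 480 s × 1.10 = 8671.9 Mb
Total: 110814.0 Mb = 13851.8 MB.
= 12.90 GiB.

12.9 GiB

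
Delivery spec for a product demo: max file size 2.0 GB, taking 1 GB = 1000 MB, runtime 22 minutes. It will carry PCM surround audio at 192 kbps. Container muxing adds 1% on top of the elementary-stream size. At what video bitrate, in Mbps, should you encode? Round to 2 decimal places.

11.81 Mbps

Budget: 2.0 GB = 16000.0 Mb.
Stream payload after overhead: 16000.0 / 1.01 = 15841.6 Mb.
22 min = 1320 s
Total bitrate budget: 15841.6 Mb / 1320 s = 12.001 Mbps.
Audio: 192 kbps = 0.192 Mbps.
Video: 12.001 − 0.192 = 11.809 Mbps.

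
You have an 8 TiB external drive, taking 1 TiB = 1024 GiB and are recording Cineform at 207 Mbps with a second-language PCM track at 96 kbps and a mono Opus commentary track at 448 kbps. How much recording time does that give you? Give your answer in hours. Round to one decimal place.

94.2 hours

Audio total: 96 + 448 = 544 kbps = 0.544 Mbps.
Total bitrate: 207 + 0.544 = 207.544 Mbps.
Capacity: 8 TiB = 70,368,744 Mb.
Recording time: 70,368,744 / 207.544 = 339,055 s ≈ 94.2 hours.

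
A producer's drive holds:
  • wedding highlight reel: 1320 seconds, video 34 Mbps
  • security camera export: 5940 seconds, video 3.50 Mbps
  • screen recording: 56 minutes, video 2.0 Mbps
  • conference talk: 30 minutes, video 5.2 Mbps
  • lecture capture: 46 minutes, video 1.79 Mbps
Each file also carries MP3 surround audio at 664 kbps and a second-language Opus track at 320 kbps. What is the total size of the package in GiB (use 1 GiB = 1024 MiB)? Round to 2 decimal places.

11.83 GiB

Audio total: 664 + 320 = 984 kbps = 0.984 Mbps.
wedding highlight reel: 34.984 Mbps × 1320 s = 46178.9 Mb
security camera export: 4.484 Mbps × 5940 s = 26635.0 Mb
screen recording: 2.984 Mbps × 3360 s = 10026.2 Mb
conference talk: 6.184 Mbps × 1800 s = 11131.2 Mb
lecture capture: 2.774 Mbps × 2760 s = 7656.2 Mb
Total: 101627.5 Mb = 12703.4 MB.
= 11.83 GiB.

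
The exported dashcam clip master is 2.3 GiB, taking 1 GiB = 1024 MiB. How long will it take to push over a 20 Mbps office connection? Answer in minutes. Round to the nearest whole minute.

File: 2.3 GiB = 19756.8 Mb.
At 20 Mbps: 19756.8 / 20 = 987.8 s ≈ 16.5 minutes.

16 minutes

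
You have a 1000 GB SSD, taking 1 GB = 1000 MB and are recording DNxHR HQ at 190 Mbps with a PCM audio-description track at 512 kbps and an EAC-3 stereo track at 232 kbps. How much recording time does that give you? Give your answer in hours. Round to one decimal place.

11.7 hours

Audio total: 512 + 232 = 744 kbps = 0.744 Mbps.
Total bitrate: 190 + 0.744 = 190.744 Mbps.
Capacity: 1000 GB = 8,000,000 Mb.
Recording time: 8,000,000 / 190.744 = 41,941 s ≈ 11.7 hours.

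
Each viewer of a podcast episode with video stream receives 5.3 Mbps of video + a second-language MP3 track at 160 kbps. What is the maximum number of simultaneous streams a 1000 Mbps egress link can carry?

Audio: 160 kbps = 0.160 Mbps.
Per-viewer media rate: 5.460 Mbps.
1000 Mbps = 1,000 Mbps; 1,000 / 5.460 = 183.15 → 183 viewers.

183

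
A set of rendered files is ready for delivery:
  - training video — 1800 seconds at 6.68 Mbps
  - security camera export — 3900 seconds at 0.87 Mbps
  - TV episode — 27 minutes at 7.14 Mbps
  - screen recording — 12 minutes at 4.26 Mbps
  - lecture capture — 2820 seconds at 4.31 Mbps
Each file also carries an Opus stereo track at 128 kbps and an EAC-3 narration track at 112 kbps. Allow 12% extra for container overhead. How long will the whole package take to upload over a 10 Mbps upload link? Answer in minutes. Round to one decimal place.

83.6 minutes

Audio total: 128 + 112 = 240 kbps = 0.240 Mbps.
training video: 6.920 Mbps × 1800 s × 1.12 = 13950.7 Mb
security camera export: 1.110 Mbps × 3900 s × 1.12 = 4848.5 Mb
TV episode: 7.380 Mbps × 1620 s × 1.12 = 13390.3 Mb
screen recording: 4.500 Mbps × 720 s × 1.12 = 3628.8 Mb
lecture capture: 4.550 Mbps × 2820 s × 1.12 = 14370.7 Mb
Total: 50189.0 Mb = 6273.6 MB.
At 10 Mbps: 50189.0 / 10 = 5019 s ≈ 83.6 minutes.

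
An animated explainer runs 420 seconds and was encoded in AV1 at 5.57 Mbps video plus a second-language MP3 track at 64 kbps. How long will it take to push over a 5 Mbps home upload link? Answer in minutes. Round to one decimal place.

7.9 minutes

Audio: 64 kbps = 0.064 Mbps.
Total bitrate: 5.634 Mbps.
File: 5.634 Mbps × 420 s = 2366.3 Mb.
At 5 Mbps: 2366.3 / 5 = 473.3 s ≈ 7.89 minutes.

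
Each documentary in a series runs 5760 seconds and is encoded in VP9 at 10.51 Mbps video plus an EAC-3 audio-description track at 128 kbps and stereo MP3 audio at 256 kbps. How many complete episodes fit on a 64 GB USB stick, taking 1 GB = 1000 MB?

8

Audio total: 128 + 256 = 384 kbps = 0.384 Mbps.
Total bitrate: 10.894 Mbps.
Per item: 10.894 Mbps × 5760 s = 62,749 Mb = 7,844 MB.
Capacity: 64 GB = 512,000 Mb; 8.16 items → 8 complete.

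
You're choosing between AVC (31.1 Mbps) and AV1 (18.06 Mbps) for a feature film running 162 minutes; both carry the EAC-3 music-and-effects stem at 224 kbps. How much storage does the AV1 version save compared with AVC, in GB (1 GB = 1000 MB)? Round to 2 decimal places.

15.84 GB

162 min = 9720 s
Audio: 224 kbps = 0.224 Mbps.
AVC: 31.324 Mbps × 9720 s = 304469.3 Mb = 38.059 GB.
AV1: 18.284 Mbps × 9720 s = 177720.5 Mb = 22.215 GB.
Saving: 38.059 − 22.215 = 15.844 GB.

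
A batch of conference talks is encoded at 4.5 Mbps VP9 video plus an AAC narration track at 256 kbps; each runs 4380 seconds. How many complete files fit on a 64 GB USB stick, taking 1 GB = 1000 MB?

Audio: 256 kbps = 0.256 Mbps.
Total bitrate: 4.756 Mbps.
Per item: 4.756 Mbps × 4380 s = 20,831 Mb = 2,604 MB.
Capacity: 64 GB = 512,000 Mb; 24.58 items → 24 complete.

24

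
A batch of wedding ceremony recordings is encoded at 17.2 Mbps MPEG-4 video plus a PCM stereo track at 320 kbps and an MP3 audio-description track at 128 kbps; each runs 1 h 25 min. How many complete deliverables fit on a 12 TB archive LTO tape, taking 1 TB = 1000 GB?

1066

1 h 25 min = 85 min = 5100 s
Audio total: 320 + 128 = 448 kbps = 0.448 Mbps.
Total bitrate: 17.648 Mbps.
Per item: 17.648 Mbps × 5100 s = 90,005 Mb = 11,251 MB.
Capacity: 12 TB = 96,000,000 Mb; 1066.61 items → 1066 complete.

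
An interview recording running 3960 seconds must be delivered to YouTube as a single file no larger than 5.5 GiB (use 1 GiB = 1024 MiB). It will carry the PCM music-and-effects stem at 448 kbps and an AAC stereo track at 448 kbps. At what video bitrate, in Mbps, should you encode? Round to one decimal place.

Budget: 5.5 GiB = 47244.6 Mb.
Total bitrate budget: 47244.6 Mb / 3960 s = 11.930 Mbps.
Audio total: 448 + 448 = 896 kbps = 0.896 Mbps.
Video: 11.930 − 0.896 = 11.034 Mbps.

11.0 Mbps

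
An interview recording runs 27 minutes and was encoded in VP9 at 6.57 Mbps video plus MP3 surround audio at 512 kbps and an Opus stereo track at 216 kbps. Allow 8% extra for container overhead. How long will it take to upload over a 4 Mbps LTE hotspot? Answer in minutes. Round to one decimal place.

27 min = 1620 s
Audio total: 512 + 216 = 728 kbps = 0.728 Mbps.
Total bitrate: 7.298 Mbps.
File: 7.298 Mbps × 1620 s = 11822.8 Mb.
With 8% container overhead: ×1.08. → 12768.6 Mb.
At 4 Mbps: 12768.6 / 4 = 3192.1 s ≈ 53.2 minutes.

53.2 minutes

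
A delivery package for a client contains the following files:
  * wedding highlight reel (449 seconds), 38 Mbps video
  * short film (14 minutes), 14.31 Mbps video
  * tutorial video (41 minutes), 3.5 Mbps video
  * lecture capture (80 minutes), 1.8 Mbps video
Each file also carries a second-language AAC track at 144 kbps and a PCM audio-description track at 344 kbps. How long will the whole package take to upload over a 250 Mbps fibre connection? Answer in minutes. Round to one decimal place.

Audio total: 144 + 344 = 488 kbps = 0.488 Mbps.
wedding highlight reel: 38.488 Mbps × 449 s = 17281.1 Mb
short film: 14.798 Mbps × 840 s = 12430.3 Mb
tutorial video: 3.988 Mbps × 2460 s = 9810.5 Mb
lecture capture: 2.288 Mbps × 4800 s = 10982.4 Mb
Total: 50504.3 Mb = 6313.0 MB.
At 250 Mbps: 50504.3 / 250 = 202 s ≈ 3.37 minutes.

3.4 minutes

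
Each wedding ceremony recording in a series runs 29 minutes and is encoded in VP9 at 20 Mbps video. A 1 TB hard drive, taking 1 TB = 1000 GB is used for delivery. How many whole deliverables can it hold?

229

29 min = 1740 s
Per item: 20.000 Mbps × 1740 s = 34,800 Mb = 4,350 MB.
Capacity: 1 TB = 8,000,000 Mb; 229.89 items → 229 complete.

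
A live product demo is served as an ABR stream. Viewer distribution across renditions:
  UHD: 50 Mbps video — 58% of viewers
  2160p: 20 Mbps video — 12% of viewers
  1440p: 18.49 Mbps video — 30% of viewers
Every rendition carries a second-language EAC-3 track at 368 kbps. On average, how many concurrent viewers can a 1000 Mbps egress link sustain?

26

Audio: 368 kbps = 0.368 Mbps.
Average per-viewer bitrate: 0.58×50.368 + 0.12×20.368 + 0.30×18.858 = 37.315 Mbps.
1000 Mbps = 1,000 Mbps; 1,000 / 37.315 = 26.80 → 26.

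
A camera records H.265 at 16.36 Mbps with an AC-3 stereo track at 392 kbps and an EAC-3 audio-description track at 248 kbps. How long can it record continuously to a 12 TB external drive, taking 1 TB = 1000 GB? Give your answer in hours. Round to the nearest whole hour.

1569 hours

Audio total: 392 + 248 = 640 kbps = 0.640 Mbps.
Total bitrate: 16.36 + 0.640 = 17.000 Mbps.
Capacity: 12 TB = 96,000,000 Mb.
Recording time: 96,000,000 / 17.000 = 5,647,059 s ≈ 1,569 hours.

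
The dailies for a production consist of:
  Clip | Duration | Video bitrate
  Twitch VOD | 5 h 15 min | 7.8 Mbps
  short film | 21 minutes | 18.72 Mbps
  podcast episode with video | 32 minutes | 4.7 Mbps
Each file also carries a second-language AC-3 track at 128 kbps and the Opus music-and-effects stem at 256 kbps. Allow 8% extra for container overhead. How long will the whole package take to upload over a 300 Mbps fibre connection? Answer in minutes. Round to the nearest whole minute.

Audio total: 128 + 256 = 384 kbps = 0.384 Mbps.
Twitch VOD: 8.184 Mbps × 18900 s × 1.08 = 167051.8 Mb
short film: 19.104 Mbps × 1260 s × 1.08 = 25996.7 Mb
podcast episode with video: 5.084 Mbps × 1920 s × 1.08 = 10542.2 Mb
Total: 203590.7 Mb = 25448.8 MB.
At 300 Mbps: 203590.7 / 300 = 679 s ≈ 11.3 minutes.

11 minutes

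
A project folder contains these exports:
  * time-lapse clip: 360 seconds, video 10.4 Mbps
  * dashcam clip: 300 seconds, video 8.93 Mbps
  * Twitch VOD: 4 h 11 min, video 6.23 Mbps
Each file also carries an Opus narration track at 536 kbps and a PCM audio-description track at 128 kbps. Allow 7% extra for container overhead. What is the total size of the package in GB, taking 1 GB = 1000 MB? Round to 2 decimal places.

Audio total: 536 + 128 = 664 kbps = 0.664 Mbps.
time-lapse clip: 11.064 Mbps × 360 s × 1.07 = 4261.9 Mb
dashcam clip: 9.594 Mbps × 300 s × 1.07 = 3079.7 Mb
Twitch VOD: 6.894 Mbps × 15060 s × 1.07 = 111091.3 Mb
Total: 118432.8 Mb = 14804.1 MB.
= 14.80 GB.

14.80 GB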